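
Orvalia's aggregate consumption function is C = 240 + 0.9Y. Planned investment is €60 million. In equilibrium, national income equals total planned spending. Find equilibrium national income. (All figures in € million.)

Y = 3000

Y = C + I = 240 + 0.9Y + 60
Y − 0.9Y = 300
0.1Y = 300, so Y = 300/0.1 = 3000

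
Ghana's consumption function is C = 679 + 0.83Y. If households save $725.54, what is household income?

Y = 8262

S = Y − C = -679 + 0.17Y
-679 + 0.17Y = 725.54, so 0.17Y = 1404.54 and Y = 8262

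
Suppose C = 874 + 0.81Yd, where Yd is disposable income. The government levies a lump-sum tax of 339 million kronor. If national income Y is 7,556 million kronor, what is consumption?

Yd = Y − T = 7556 − 339 = 7217
C = 874 + 0.81(7217) = 874 + 5845.77 = 6719.77

C = 6719.77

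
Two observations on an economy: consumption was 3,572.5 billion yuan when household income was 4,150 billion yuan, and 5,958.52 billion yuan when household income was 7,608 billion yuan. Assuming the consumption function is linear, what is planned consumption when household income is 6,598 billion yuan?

C = 5261.62

MPC = (5958.52 − 3572.5)/(7608 − 4150) = 2386.02/3458 = 0.69
a = 3572.5 − 0.69(4150) = 3572.5 − 2863.5 = 709
C = 709 + 0.69(6598) = 709 + 4552.62 = 5261.62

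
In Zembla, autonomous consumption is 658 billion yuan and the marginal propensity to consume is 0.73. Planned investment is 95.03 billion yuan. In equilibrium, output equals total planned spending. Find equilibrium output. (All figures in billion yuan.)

Y = 2789

Y = C + I = 658 + 0.73Y + 95.03
Y − 0.73Y = 753.03
0.27Y = 753.03, so Y = 753.03/0.27 = 2789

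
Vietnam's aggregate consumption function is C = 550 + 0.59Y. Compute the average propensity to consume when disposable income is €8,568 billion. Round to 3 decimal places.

C = 550 + 0.59(8568) = 5605.12
APC = C/Y = 5605.12/8568 = 0.654

APC = 0.654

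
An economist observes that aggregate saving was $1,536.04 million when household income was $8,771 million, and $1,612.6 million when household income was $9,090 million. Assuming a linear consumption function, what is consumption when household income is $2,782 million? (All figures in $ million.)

MPS = ΔS/ΔY = (1612.6 − 1536.04)/(9090 − 8771) = 76.56/319 = 0.24
MPC = 1 − MPS = 0.76
Autonomous saving = 1536.04 − 0.24(8771) = -569, so a = 569
C = 569 + 0.76(2782) = 569 + 2114.32 = 2683.32

C = 2683.32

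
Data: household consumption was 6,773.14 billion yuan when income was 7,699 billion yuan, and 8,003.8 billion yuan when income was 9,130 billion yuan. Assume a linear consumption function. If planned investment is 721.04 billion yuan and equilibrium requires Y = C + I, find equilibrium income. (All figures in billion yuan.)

Y = 6236

MPC = (8003.8 − 6773.14)/(9130 − 7699) = 1230.66/1431 = 0.86
a = 6773.14 − 0.86(7699) = 152
Equilibrium: Y = 152 + 0.86Y + 721.04
0.14Y = 873.04, so Y = 873.04/0.14 = 6236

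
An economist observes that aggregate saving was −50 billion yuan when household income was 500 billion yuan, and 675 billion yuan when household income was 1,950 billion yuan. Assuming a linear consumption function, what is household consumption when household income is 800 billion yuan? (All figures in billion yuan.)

MPS = ΔS/ΔY = (675 − (-50))/(1950 − 500) = 725/1450 = 0.5
MPC = 1 − MPS = 0.5
Autonomous saving = -50 − 0.5(500) = -300, so a = 300
C = 300 + 0.5(800) = 300 + 400 = 700

C = 700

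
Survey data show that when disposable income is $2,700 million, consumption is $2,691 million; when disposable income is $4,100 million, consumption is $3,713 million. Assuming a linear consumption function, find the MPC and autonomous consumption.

MPC = 0.73; a = 720

MPC = ΔC/ΔY = (3713 − 2691)/(4100 − 2700) = 1022/1400 = 0.73
a = C − MPC·Y = 2691 − 0.73(2700) = 2691 − 1971 = 720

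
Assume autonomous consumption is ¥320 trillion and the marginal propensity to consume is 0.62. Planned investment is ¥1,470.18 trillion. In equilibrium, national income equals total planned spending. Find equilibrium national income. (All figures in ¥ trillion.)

Y = 4711

Y = C + I = 320 + 0.62Y + 1470.18
Y − 0.62Y = 1790.18
0.38Y = 1790.18, so Y = 1790.18/0.38 = 4711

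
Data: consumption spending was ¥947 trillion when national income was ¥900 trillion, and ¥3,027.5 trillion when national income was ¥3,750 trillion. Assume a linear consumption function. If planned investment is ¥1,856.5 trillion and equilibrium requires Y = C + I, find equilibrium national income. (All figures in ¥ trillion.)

Y = 7950

MPC = (3027.5 − 947)/(3750 − 900) = 2080.5/2850 = 0.73
a = 947 − 0.73(900) = 290
Equilibrium: Y = 290 + 0.73Y + 1856.5
0.27Y = 2146.5, so Y = 2146.5/0.27 = 7950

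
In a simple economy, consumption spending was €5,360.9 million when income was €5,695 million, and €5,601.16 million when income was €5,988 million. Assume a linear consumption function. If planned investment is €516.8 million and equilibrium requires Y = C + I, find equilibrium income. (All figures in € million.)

MPC = (5601.16 − 5360.9)/(5988 − 5695) = 240.26/293 = 0.82
a = 5360.9 − 0.82(5695) = 691
Equilibrium: Y = 691 + 0.82Y + 516.8
0.18Y = 1207.8, so Y = 1207.8/0.18 = 6710

Y = 6710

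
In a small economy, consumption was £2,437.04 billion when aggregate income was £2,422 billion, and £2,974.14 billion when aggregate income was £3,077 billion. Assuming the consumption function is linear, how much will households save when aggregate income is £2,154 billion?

S = -63.28

MPC = (2974.14 − 2437.04)/(3077 − 2422) = 537.1/655 = 0.82
a = 2437.04 − 0.82(2422) = 2437.04 − 1986.04 = 451
C = 451 + 0.82(2154) = 2217.28
S = 2154 − 2217.28 = -63.28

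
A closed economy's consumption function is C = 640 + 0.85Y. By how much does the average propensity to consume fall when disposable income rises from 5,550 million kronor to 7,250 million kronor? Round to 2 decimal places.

ΔAPC = 0.03

At Y = 5550: C = 640 + 0.85(5550) = 5357.5, APC = 5357.5/5550 = 0.965
At Y = 7250: C = 6802.5, APC = 6802.5/7250 = 0.938
Fall in APC = 0.965 − 0.938 = 0.027 ≈ 0.03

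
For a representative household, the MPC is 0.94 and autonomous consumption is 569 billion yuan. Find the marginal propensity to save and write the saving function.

MPS = 1 − MPC = 1 − 0.94 = 0.06
S = Y − C = -569 + 0.06Y

MPS = 0.06; S = -569 + 0.06Y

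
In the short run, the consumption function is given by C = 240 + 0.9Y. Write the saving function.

S = Y − C = Y − (240 + 0.9Y) = -240 + (1 − 0.9)Y

S = -240 + 0.1Y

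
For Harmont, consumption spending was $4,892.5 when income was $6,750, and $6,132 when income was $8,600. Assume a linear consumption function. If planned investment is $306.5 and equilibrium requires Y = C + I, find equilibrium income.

Y = 2050

MPC = (6132 − 4892.5)/(8600 − 6750) = 1239.5/1850 = 0.67
a = 4892.5 − 0.67(6750) = 370
Equilibrium: Y = 370 + 0.67Y + 306.5
0.33Y = 676.5, so Y = 676.5/0.33 = 2050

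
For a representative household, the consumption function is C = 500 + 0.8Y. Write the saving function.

S = -500 + 0.2Y

S = Y − C = Y − (500 + 0.8Y) = -500 + (1 − 0.8)Y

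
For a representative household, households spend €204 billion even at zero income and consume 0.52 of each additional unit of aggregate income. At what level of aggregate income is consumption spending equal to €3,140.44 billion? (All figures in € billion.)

Y = 5647

204 + 0.52Y = 3140.44
0.52Y = 2936.44, so Y = 2936.44/0.52 = 5647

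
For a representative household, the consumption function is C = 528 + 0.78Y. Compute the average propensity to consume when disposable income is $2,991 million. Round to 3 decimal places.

APC = 0.957

C = 528 + 0.78(2991) = 2860.98
APC = C/Y = 2860.98/2991 = 0.957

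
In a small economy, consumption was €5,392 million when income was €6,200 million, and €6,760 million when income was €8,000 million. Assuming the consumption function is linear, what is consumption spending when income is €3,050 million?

C = 2998

MPC = (6760 − 5392)/(8000 − 6200) = 1368/1800 = 0.76
a = 5392 − 0.76(6200) = 5392 − 4712 = 680
C = 680 + 0.76(3050) = 680 + 2318 = 2998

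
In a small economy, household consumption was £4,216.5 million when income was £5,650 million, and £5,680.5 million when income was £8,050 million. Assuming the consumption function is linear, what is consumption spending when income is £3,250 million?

MPC = (5680.5 − 4216.5)/(8050 − 5650) = 1464/2400 = 0.61
a = 4216.5 − 0.61(5650) = 4216.5 − 3446.5 = 770
C = 770 + 0.61(3250) = 770 + 1982.5 = 2752.5

C = 2752.5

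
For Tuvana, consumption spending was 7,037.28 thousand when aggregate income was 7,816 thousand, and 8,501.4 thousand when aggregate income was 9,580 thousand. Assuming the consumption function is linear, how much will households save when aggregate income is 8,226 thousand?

S = 848.42

MPC = (8501.4 − 7037.28)/(9580 − 7816) = 1464.12/1764 = 0.83
a = 7037.28 − 0.83(7816) = 7037.28 − 6487.28 = 550
C = 550 + 0.83(8226) = 7377.58
S = 8226 − 7377.58 = 848.42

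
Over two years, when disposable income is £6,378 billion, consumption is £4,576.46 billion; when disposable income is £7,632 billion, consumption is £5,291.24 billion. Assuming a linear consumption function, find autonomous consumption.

MPC = ΔC/ΔY = (5291.24 − 4576.46)/(7632 − 6378) = 714.78/1254 = 0.57
a = C − MPC·Y = 4576.46 − 0.57(6378) = 4576.46 − 3635.46 = 941

a = 941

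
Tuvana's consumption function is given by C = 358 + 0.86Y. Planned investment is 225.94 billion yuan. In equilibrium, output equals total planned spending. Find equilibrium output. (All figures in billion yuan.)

Y = C + I = 358 + 0.86Y + 225.94
Y − 0.86Y = 583.94
0.14Y = 583.94, so Y = 583.94/0.14 = 4171

Y = 4171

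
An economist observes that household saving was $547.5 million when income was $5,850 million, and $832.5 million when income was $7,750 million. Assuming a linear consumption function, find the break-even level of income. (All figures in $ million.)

Y = 2200

MPS = ΔS/ΔY = (832.5 − 547.5)/(7750 − 5850) = 285/1900 = 0.15
MPC = 1 − MPS = 0.85
From S(5850) = 547.5: −a + 0.15(5850) = 547.5, so a = 877.5 − 547.5 = 330
Break-even (S = 0): Y = a/MPS = 330/0.15 = 2200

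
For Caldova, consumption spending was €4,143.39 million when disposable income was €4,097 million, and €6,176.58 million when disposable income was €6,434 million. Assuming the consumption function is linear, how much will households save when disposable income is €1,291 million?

S = -411.17

MPC = (6176.58 − 4143.39)/(6434 − 4097) = 2033.19/2337 = 0.87
a = 4143.39 − 0.87(4097) = 4143.39 − 3564.39 = 579
C = 579 + 0.87(1291) = 1702.17
S = 1291 − 1702.17 = -411.17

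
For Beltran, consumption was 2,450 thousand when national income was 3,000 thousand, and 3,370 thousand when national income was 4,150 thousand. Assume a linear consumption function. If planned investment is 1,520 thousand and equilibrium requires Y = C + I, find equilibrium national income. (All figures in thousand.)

Y = 7850

MPC = (3370 − 2450)/(4150 − 3000) = 920/1150 = 0.8
a = 2450 − 0.8(3000) = 50
Equilibrium: Y = 50 + 0.8Y + 1520
0.2Y = 1570, so Y = 1570/0.2 = 7850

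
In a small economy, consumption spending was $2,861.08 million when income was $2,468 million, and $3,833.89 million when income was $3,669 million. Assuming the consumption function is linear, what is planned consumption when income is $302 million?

C = 1106.62

MPC = (3833.89 − 2861.08)/(3669 − 2468) = 972.81/1201 = 0.81
a = 2861.08 − 0.81(2468) = 2861.08 − 1999.08 = 862
C = 862 + 0.81(302) = 862 + 244.62 = 1106.62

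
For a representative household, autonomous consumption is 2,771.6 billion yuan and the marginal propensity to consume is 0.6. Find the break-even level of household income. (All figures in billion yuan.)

Y = 6929

At break-even, C = Y: 2771.6 + 0.6Y = Y
0.4Y = 2771.6, so Y = 2771.6/0.4 = 6929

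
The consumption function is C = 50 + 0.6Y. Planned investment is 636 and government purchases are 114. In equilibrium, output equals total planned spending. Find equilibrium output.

Y = 2000

Y = C + I + G = 50 + 0.6Y + 636 + 114
Y − 0.6Y = 800
0.4Y = 800, so Y = 800/0.4 = 2000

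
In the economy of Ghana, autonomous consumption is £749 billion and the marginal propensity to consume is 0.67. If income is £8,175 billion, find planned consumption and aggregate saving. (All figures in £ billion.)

C = 6226.25; S = 1948.75

C = 749 + 0.67(8175) = 749 + 5477.25 = 6226.25
S = Y − C = 8175 − 6226.25 = 1948.75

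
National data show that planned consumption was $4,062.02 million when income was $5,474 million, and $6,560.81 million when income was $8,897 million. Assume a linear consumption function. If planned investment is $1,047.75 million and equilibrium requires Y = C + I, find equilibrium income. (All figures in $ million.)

MPC = (6560.81 − 4062.02)/(8897 − 5474) = 2498.79/3423 = 0.73
a = 4062.02 − 0.73(5474) = 66
Equilibrium: Y = 66 + 0.73Y + 1047.75
0.27Y = 1113.75, so Y = 1113.75/0.27 = 4125

Y = 4125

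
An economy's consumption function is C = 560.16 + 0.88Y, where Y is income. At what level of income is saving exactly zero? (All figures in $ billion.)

At break-even, C = Y: 560.16 + 0.88Y = Y
0.12Y = 560.16, so Y = 560.16/0.12 = 4668

Y = 4668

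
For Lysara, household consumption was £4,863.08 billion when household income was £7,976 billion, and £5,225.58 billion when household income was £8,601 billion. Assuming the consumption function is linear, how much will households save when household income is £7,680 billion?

MPC = (5225.58 − 4863.08)/(8601 − 7976) = 362.5/625 = 0.58
a = 4863.08 − 0.58(7976) = 4863.08 − 4626.08 = 237
C = 237 + 0.58(7680) = 4691.4
S = 7680 − 4691.4 = 2988.6

S = 2988.6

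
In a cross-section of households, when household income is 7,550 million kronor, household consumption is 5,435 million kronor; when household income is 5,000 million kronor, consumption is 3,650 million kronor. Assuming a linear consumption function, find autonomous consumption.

MPC = ΔC/ΔY = (5435 − 3650)/(7550 − 5000) = 1785/2550 = 0.7
a = C − MPC·Y = 3650 − 0.7(5000) = 3650 − 3500 = 150

a = 150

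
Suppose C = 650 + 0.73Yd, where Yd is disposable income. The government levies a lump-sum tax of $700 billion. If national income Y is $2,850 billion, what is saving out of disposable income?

Yd = Y − T = 2850 − 700 = 2150
C = 650 + 0.73(2150) = 650 + 1569.5 = 2219.5
S = Yd − C = 2150 − 2219.5 = -69.5

S = -69.5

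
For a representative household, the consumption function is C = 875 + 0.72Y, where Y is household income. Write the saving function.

S = -875 + 0.28Y

S = Y − C = Y − (875 + 0.72Y) = -875 + (1 − 0.72)Y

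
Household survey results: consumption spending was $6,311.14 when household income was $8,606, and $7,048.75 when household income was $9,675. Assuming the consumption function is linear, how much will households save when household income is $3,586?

MPC = (7048.75 − 6311.14)/(9675 − 8606) = 737.61/1069 = 0.69
a = 6311.14 − 0.69(8606) = 6311.14 − 5938.14 = 373
C = 373 + 0.69(3586) = 2847.34
S = 3586 − 2847.34 = 738.66

S = 738.66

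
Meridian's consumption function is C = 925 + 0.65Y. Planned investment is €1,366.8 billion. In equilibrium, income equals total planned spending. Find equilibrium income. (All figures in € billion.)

Y = 6548

Y = C + I = 925 + 0.65Y + 1366.8
Y − 0.65Y = 2291.8
0.35Y = 2291.8, so Y = 2291.8/0.35 = 6548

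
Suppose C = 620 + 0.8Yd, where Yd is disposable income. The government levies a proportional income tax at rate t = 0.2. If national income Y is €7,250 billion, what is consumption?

C = 5260

Yd = (1 − 0.2)(7250) = 0.8(7250) = 5800
C = 620 + 0.8(5800) = 620 + 4640 = 5260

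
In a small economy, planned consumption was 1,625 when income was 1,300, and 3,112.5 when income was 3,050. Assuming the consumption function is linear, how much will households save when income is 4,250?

S = 117.5

MPC = (3112.5 − 1625)/(3050 − 1300) = 1487.5/1750 = 0.85
a = 1625 − 0.85(1300) = 1625 − 1105 = 520
C = 520 + 0.85(4250) = 4132.5
S = 4250 − 4132.5 = 117.5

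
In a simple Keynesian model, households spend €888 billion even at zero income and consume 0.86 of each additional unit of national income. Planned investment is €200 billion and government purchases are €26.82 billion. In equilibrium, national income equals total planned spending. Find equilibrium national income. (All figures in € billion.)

Y = 7963

Y = C + I + G = 888 + 0.86Y + 200 + 26.82
Y − 0.86Y = 1114.82
0.14Y = 1114.82, so Y = 1114.82/0.14 = 7963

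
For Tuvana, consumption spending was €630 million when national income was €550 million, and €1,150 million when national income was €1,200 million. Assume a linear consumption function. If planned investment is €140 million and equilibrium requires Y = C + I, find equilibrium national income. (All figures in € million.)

MPC = (1150 − 630)/(1200 − 550) = 520/650 = 0.8
a = 630 − 0.8(550) = 190
Equilibrium: Y = 190 + 0.8Y + 140
0.2Y = 330, so Y = 330/0.2 = 1650

Y = 1650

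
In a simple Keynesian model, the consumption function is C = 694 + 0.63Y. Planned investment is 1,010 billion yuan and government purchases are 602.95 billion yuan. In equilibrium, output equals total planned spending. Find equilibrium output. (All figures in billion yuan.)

Y = 6235

Y = C + I + G = 694 + 0.63Y + 1010 + 602.95
Y − 0.63Y = 2306.95
0.37Y = 2306.95, so Y = 2306.95/0.37 = 6235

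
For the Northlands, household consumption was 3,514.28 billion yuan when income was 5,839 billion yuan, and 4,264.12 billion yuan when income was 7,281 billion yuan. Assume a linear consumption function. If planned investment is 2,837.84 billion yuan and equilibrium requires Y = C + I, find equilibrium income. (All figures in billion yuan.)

MPC = (4264.12 − 3514.28)/(7281 − 5839) = 749.84/1442 = 0.52
a = 3514.28 − 0.52(5839) = 478
Equilibrium: Y = 478 + 0.52Y + 2837.84
0.48Y = 3315.84, so Y = 3315.84/0.48 = 6908

Y = 6908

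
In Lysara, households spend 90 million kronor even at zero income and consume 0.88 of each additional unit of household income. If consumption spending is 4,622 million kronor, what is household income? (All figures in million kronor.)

90 + 0.88Y = 4622
0.88Y = 4532, so Y = 4532/0.88 = 5150

Y = 5150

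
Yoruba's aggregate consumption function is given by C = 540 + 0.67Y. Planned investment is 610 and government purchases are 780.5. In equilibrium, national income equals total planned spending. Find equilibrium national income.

Y = C + I + G = 540 + 0.67Y + 610 + 780.5
Y − 0.67Y = 1930.5
0.33Y = 1930.5, so Y = 1930.5/0.33 = 5850

Y = 5850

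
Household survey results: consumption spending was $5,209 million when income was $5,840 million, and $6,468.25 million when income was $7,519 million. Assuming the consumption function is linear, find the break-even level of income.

MPC = (6468.25 − 5209)/(7519 − 5840) = 1259.25/1679 = 0.75
a = 5209 − 0.75(5840) = 5209 − 4380 = 829
Break-even: Y = a/(1−MPC) = 829/0.25 = 3316

Y = 3316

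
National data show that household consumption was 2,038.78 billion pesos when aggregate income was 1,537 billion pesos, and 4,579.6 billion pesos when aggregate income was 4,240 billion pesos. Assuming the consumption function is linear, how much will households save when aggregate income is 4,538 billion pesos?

MPC = (4579.6 − 2038.78)/(4240 − 1537) = 2540.82/2703 = 0.94
a = 2038.78 − 0.94(1537) = 2038.78 − 1444.78 = 594
C = 594 + 0.94(4538) = 4859.72
S = 4538 − 4859.72 = -321.72

S = -321.72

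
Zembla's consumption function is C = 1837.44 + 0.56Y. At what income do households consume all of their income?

Y = 4176

At break-even, C = Y: 1837.44 + 0.56Y = Y
0.44Y = 1837.44, so Y = 1837.44/0.44 = 4176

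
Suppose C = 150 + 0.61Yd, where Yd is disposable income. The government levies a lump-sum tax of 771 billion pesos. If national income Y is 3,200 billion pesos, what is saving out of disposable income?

S = 797.31

Yd = Y − T = 3200 − 771 = 2429
C = 150 + 0.61(2429) = 150 + 1481.69 = 1631.69
S = Yd − C = 2429 − 1631.69 = 797.31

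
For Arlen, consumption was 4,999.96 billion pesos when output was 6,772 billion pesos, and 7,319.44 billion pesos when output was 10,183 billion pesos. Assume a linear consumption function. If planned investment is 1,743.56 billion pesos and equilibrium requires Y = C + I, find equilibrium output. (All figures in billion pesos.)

MPC = (7319.44 − 4999.96)/(10183 − 6772) = 2319.48/3411 = 0.68
a = 4999.96 − 0.68(6772) = 395
Equilibrium: Y = 395 + 0.68Y + 1743.56
0.32Y = 2138.56, so Y = 2138.56/0.32 = 6683

Y = 6683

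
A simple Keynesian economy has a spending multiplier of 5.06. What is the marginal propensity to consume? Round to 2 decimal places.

k = 1/(1 − MPC), so 1 − MPC = 1/k = 1/5.06 = 0.1976
MPC = 1 − 0.1976 = 0.80

MPC = 0.80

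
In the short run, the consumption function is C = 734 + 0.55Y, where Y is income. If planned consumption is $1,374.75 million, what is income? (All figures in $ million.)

734 + 0.55Y = 1374.75
0.55Y = 640.75, so Y = 640.75/0.55 = 1165

Y = 1165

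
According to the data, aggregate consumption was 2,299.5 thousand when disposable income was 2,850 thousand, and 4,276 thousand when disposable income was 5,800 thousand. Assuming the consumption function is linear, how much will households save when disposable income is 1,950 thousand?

MPC = (4276 − 2299.5)/(5800 − 2850) = 1976.5/2950 = 0.67
a = 2299.5 − 0.67(2850) = 2299.5 − 1909.5 = 390
C = 390 + 0.67(1950) = 1696.5
S = 1950 − 1696.5 = 253.5

S = 253.5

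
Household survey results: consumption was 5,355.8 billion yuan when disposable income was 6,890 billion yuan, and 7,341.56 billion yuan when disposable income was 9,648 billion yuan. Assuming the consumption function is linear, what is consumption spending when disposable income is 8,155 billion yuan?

C = 6266.6

MPC = (7341.56 − 5355.8)/(9648 − 6890) = 1985.76/2758 = 0.72
a = 5355.8 − 0.72(6890) = 5355.8 − 4960.8 = 395
C = 395 + 0.72(8155) = 395 + 5871.6 = 6266.6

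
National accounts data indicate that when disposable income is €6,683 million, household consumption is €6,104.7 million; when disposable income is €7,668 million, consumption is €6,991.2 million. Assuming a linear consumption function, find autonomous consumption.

a = 90

MPC = ΔC/ΔY = (6991.2 − 6104.7)/(7668 − 6683) = 886.5/985 = 0.9
a = C − MPC·Y = 6104.7 − 0.9(6683) = 6104.7 − 6014.7 = 90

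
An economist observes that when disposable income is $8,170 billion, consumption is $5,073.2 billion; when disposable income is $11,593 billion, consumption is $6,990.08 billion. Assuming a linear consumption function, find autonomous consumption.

MPC = ΔC/ΔY = (6990.08 − 5073.2)/(11593 − 8170) = 1916.88/3423 = 0.56
a = C − MPC·Y = 5073.2 − 0.56(8170) = 5073.2 − 4575.2 = 498

a = 498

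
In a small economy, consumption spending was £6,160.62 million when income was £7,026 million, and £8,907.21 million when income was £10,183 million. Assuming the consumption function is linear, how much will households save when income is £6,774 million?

S = 832.62

MPC = (8907.21 − 6160.62)/(10183 − 7026) = 2746.59/3157 = 0.87
a = 6160.62 − 0.87(7026) = 6160.62 − 6112.62 = 48
C = 48 + 0.87(6774) = 5941.38
S = 6774 − 5941.38 = 832.62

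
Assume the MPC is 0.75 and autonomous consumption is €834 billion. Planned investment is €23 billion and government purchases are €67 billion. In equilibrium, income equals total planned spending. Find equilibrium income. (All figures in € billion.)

Y = C + I + G = 834 + 0.75Y + 23 + 67
Y − 0.75Y = 924
0.25Y = 924, so Y = 924/0.25 = 3696

Y = 3696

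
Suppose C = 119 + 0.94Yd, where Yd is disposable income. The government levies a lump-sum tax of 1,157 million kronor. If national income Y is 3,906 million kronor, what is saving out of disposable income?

S = 45.94

Yd = Y − T = 3906 − 1157 = 2749
C = 119 + 0.94(2749) = 119 + 2584.06 = 2703.06
S = Yd − C = 2749 − 2703.06 = 45.94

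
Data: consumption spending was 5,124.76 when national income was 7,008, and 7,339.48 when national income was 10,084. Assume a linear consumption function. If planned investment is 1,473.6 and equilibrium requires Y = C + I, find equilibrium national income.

Y = 5545

MPC = (7339.48 − 5124.76)/(10084 − 7008) = 2214.72/3076 = 0.72
a = 5124.76 − 0.72(7008) = 79
Equilibrium: Y = 79 + 0.72Y + 1473.6
0.28Y = 1552.6, so Y = 1552.6/0.28 = 5545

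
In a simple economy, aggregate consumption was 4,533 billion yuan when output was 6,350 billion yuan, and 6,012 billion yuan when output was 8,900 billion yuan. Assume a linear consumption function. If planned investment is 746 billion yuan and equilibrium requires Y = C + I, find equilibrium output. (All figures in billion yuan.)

MPC = (6012 − 4533)/(8900 − 6350) = 1479/2550 = 0.58
a = 4533 − 0.58(6350) = 850
Equilibrium: Y = 850 + 0.58Y + 746
0.42Y = 1596, so Y = 1596/0.42 = 3800

Y = 3800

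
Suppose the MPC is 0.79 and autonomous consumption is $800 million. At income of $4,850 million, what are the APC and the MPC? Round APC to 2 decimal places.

APC = 0.95; MPC = 0.79

MPC = 0.79 (the slope of the consumption function)
C = 800 + 0.79(4850) = 4631.5, so APC = 4631.5/4850 = 0.95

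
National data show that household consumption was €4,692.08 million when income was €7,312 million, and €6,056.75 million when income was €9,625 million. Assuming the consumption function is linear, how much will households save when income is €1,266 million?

MPC = (6056.75 − 4692.08)/(9625 − 7312) = 1364.67/2313 = 0.59
a = 4692.08 − 0.59(7312) = 4692.08 − 4314.08 = 378
C = 378 + 0.59(1266) = 1124.94
S = 1266 − 1124.94 = 141.06

S = 141.06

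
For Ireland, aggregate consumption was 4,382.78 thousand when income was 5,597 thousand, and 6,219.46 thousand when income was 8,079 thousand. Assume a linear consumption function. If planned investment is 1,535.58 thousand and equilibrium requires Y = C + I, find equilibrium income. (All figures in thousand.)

MPC = (6219.46 − 4382.78)/(8079 − 5597) = 1836.68/2482 = 0.74
a = 4382.78 − 0.74(5597) = 241
Equilibrium: Y = 241 + 0.74Y + 1535.58
0.26Y = 1776.58, so Y = 1776.58/0.26 = 6833

Y = 6833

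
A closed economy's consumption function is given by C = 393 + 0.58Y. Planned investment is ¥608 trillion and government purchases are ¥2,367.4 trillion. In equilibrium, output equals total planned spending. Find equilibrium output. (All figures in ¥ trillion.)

Y = 8020

Y = C + I + G = 393 + 0.58Y + 608 + 2367.4
Y − 0.58Y = 3368.4
0.42Y = 3368.4, so Y = 3368.4/0.42 = 8020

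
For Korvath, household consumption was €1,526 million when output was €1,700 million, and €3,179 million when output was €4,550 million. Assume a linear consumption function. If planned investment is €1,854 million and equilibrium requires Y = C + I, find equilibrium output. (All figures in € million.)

Y = 5700

MPC = (3179 − 1526)/(4550 − 1700) = 1653/2850 = 0.58
a = 1526 − 0.58(1700) = 540
Equilibrium: Y = 540 + 0.58Y + 1854
0.42Y = 2394, so Y = 2394/0.42 = 5700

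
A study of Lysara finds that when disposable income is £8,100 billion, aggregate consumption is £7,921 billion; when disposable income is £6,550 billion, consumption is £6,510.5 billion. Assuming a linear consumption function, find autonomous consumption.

MPC = ΔC/ΔY = (7921 − 6510.5)/(8100 − 6550) = 1410.5/1550 = 0.91
a = C − MPC·Y = 6510.5 − 0.91(6550) = 6510.5 − 5960.5 = 550

a = 550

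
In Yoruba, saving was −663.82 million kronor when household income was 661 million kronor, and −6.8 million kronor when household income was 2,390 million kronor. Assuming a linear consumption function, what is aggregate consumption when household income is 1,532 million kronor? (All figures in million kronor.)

C = 1864.84

MPS = ΔS/ΔY = (-6.8 − (-663.82))/(2390 − 661) = 657.02/1729 = 0.38
MPC = 1 − MPS = 0.62
Autonomous saving = -663.82 − 0.38(661) = -915, so a = 915
C = 915 + 0.62(1532) = 915 + 949.84 = 1864.84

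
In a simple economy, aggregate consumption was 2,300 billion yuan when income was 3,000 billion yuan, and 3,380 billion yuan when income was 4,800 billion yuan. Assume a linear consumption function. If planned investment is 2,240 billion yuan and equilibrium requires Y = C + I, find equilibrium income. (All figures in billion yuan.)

Y = 6850

MPC = (3380 − 2300)/(4800 − 3000) = 1080/1800 = 0.6
a = 2300 − 0.6(3000) = 500
Equilibrium: Y = 500 + 0.6Y + 2240
0.4Y = 2740, so Y = 2740/0.4 = 6850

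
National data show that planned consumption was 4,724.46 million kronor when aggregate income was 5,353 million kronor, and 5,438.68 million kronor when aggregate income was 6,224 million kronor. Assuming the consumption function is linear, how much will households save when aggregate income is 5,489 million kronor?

S = 653.02

MPC = (5438.68 − 4724.46)/(6224 − 5353) = 714.22/871 = 0.82
a = 4724.46 − 0.82(5353) = 4724.46 − 4389.46 = 335
C = 335 + 0.82(5489) = 4835.98
S = 5489 − 4835.98 = 653.02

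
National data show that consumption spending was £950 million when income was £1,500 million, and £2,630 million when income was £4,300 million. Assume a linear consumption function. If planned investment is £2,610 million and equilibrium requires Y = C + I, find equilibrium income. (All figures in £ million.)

MPC = (2630 − 950)/(4300 − 1500) = 1680/2800 = 0.6
a = 950 − 0.6(1500) = 50
Equilibrium: Y = 50 + 0.6Y + 2610
0.4Y = 2660, so Y = 2660/0.4 = 6650

Y = 6650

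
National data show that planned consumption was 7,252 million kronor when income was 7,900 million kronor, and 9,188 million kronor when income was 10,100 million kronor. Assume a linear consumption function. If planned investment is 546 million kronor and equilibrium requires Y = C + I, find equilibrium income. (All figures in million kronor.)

Y = 7050

MPC = (9188 − 7252)/(10100 − 7900) = 1936/2200 = 0.88
a = 7252 − 0.88(7900) = 300
Equilibrium: Y = 300 + 0.88Y + 546
0.12Y = 846, so Y = 846/0.12 = 7050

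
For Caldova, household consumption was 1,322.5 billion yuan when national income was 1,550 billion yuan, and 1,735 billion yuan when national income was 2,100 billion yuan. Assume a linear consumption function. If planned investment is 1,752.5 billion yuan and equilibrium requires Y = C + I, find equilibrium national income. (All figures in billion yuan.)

Y = 7650

MPC = (1735 − 1322.5)/(2100 − 1550) = 412.5/550 = 0.75
a = 1322.5 − 0.75(1550) = 160
Equilibrium: Y = 160 + 0.75Y + 1752.5
0.25Y = 1912.5, so Y = 1912.5/0.25 = 7650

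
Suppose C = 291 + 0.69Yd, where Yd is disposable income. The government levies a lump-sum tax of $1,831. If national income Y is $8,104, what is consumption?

Yd = Y − T = 8104 − 1831 = 6273
C = 291 + 0.69(6273) = 291 + 4328.37 = 4619.37

C = 4619.37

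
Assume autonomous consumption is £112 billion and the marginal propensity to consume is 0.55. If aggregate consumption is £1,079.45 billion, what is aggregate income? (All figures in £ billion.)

112 + 0.55Y = 1079.45
0.55Y = 967.45, so Y = 967.45/0.55 = 1759

Y = 1759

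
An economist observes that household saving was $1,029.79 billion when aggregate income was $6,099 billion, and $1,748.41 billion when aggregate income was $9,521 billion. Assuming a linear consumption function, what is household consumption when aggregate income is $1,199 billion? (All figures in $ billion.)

MPS = ΔS/ΔY = (1748.41 − 1029.79)/(9521 − 6099) = 718.62/3422 = 0.21
MPC = 1 − MPS = 0.79
Autonomous saving = 1029.79 − 0.21(6099) = -251, so a = 251
C = 251 + 0.79(1199) = 251 + 947.21 = 1198.21

C = 1198.21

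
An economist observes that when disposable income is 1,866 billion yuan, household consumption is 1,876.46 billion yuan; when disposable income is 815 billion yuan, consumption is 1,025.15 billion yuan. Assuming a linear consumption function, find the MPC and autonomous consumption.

MPC = 0.81; a = 365

MPC = ΔC/ΔY = (1876.46 − 1025.15)/(1866 − 815) = 851.31/1051 = 0.81
a = C − MPC·Y = 1025.15 − 0.81(815) = 1025.15 − 660.15 = 365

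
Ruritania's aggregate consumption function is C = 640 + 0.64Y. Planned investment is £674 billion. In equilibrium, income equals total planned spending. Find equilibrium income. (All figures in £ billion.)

Y = 3650

Y = C + I = 640 + 0.64Y + 674
Y − 0.64Y = 1314
0.36Y = 1314, so Y = 1314/0.36 = 3650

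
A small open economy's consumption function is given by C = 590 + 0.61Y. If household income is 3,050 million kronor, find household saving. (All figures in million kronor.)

S = 599.5

C = 590 + 0.61(3050) = 590 + 1860.5 = 2450.5
S = Y − C = 3050 − 2450.5 = 599.5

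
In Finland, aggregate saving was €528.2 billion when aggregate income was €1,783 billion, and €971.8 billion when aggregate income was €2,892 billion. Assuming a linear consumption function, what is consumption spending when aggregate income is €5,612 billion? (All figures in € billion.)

MPS = ΔS/ΔY = (971.8 − 528.2)/(2892 − 1783) = 443.6/1109 = 0.4
MPC = 1 − MPS = 0.6
Autonomous saving = 528.2 − 0.4(1783) = -185, so a = 185
C = 185 + 0.6(5612) = 185 + 3367.2 = 3552.2

C = 3552.2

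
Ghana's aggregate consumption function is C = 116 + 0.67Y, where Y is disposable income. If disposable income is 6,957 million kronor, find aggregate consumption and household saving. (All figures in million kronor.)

C = 4777.19; S = 2179.81

C = 116 + 0.67(6957) = 116 + 4661.19 = 4777.19
S = Y − C = 6957 − 4777.19 = 2179.81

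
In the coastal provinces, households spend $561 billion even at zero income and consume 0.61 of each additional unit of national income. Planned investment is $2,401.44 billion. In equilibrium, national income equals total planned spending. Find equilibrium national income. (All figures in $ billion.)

Y = C + I = 561 + 0.61Y + 2401.44
Y − 0.61Y = 2962.44
0.39Y = 2962.44, so Y = 2962.44/0.39 = 7596

Y = 7596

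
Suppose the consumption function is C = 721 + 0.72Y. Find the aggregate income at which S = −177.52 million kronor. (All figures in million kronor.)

S = Y − C = -721 + 0.28Y
-721 + 0.28Y = -177.52, so 0.28Y = 543.48 and Y = 1941

Y = 1941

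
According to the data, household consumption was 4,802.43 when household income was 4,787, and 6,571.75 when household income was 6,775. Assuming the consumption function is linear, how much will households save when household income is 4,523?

MPC = (6571.75 − 4802.43)/(6775 − 4787) = 1769.32/1988 = 0.89
a = 4802.43 − 0.89(4787) = 4802.43 − 4260.43 = 542
C = 542 + 0.89(4523) = 4567.47
S = 4523 − 4567.47 = -44.47

S = -44.47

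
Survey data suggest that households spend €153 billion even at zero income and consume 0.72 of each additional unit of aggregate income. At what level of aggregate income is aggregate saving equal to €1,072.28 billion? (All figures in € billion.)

Y = 4376

S = Y − C = -153 + 0.28Y
-153 + 0.28Y = 1072.28, so 0.28Y = 1225.28 and Y = 4376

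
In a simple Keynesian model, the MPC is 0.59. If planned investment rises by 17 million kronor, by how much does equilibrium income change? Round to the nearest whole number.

ΔY ≈ 41

The multiplier is 1/(1 − MPC) = 1/0.41.
ΔY = 17/0.41 = 41.46 ≈ 41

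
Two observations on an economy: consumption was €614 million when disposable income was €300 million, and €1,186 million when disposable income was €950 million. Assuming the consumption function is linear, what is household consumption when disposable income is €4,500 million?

C = 4310

MPC = (1186 − 614)/(950 − 300) = 572/650 = 0.88
a = 614 − 0.88(300) = 614 − 264 = 350
C = 350 + 0.88(4500) = 350 + 3960 = 4310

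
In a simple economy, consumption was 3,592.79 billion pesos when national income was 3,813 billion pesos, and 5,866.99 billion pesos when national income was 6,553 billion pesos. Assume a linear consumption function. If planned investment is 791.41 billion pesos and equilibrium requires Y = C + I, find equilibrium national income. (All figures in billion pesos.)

Y = 7173

MPC = (5866.99 − 3592.79)/(6553 − 3813) = 2274.2/2740 = 0.83
a = 3592.79 − 0.83(3813) = 428
Equilibrium: Y = 428 + 0.83Y + 791.41
0.17Y = 1219.41, so Y = 1219.41/0.17 = 7173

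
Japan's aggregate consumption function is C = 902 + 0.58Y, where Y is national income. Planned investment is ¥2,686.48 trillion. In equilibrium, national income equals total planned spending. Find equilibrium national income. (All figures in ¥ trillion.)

Y = C + I = 902 + 0.58Y + 2686.48
Y − 0.58Y = 3588.48
0.42Y = 3588.48, so Y = 3588.48/0.42 = 8544

Y = 8544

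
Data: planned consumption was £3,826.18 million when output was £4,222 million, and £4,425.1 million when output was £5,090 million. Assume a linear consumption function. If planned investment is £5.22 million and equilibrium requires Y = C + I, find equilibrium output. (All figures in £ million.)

Y = 2962

MPC = (4425.1 − 3826.18)/(5090 − 4222) = 598.92/868 = 0.69
a = 3826.18 − 0.69(4222) = 913
Equilibrium: Y = 913 + 0.69Y + 5.22
0.31Y = 918.22, so Y = 918.22/0.31 = 2962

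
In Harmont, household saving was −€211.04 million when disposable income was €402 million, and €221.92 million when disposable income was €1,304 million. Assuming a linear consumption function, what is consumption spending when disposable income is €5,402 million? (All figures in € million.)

C = 3213.04

MPS = ΔS/ΔY = (221.92 − (-211.04))/(1304 − 402) = 432.96/902 = 0.48
MPC = 1 − MPS = 0.52
Autonomous saving = -211.04 − 0.48(402) = -404, so a = 404
C = 404 + 0.52(5402) = 404 + 2809.04 = 3213.04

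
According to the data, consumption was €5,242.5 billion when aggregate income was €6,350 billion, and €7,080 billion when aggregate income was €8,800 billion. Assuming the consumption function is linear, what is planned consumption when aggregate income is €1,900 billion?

C = 1905

MPC = (7080 − 5242.5)/(8800 − 6350) = 1837.5/2450 = 0.75
a = 5242.5 − 0.75(6350) = 5242.5 − 4762.5 = 480
C = 480 + 0.75(1900) = 480 + 1425 = 1905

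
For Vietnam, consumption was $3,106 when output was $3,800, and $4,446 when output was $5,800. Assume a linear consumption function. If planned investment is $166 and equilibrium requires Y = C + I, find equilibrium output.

MPC = (4446 − 3106)/(5800 − 3800) = 1340/2000 = 0.67
a = 3106 − 0.67(3800) = 560
Equilibrium: Y = 560 + 0.67Y + 166
0.33Y = 726, so Y = 726/0.33 = 2200

Y = 2200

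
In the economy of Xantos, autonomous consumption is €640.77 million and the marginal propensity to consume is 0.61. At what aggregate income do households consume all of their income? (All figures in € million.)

At break-even, C = Y: 640.77 + 0.61Y = Y
0.39Y = 640.77, so Y = 640.77/0.39 = 1643

Y = 1643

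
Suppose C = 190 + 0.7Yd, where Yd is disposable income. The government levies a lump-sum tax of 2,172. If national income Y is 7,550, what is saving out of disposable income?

S = 1423.4

Yd = Y − T = 7550 − 2172 = 5378
C = 190 + 0.7(5378) = 190 + 3764.6 = 3954.6
S = Yd − C = 5378 − 3954.6 = 1423.4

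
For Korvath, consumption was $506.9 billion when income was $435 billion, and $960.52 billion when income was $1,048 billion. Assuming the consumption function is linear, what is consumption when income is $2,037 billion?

MPC = (960.52 − 506.9)/(1048 − 435) = 453.62/613 = 0.74
a = 506.9 − 0.74(435) = 506.9 − 321.9 = 185
C = 185 + 0.74(2037) = 185 + 1507.38 = 1692.38

C = 1692.38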